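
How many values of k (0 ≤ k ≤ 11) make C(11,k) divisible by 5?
6

Explanation: Checking C(11,k) mod 5 for k = 0..11: divisible at k = 2, 3, 4, 7, 8, 9. That's 6 values.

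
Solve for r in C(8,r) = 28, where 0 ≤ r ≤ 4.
2

Working:
C(8,r) is increasing for 0 ≤ r ≤ 4. Stepping up (C(8,r+1) = C(8,r)·(8−r)/(r+1)): C(8,1) = 8, C(8,2) = 28 ✓. So r = 2.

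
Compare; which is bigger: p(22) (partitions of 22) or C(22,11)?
C(22,11)
Pentagonal recurrence p(n) = p(n−1) + p(n−2) − p(n−5) − p(n−7) + …: p(22) = p(21) + p(20) − p(17) − p(15) + p(10) + p(7) − p(0) = 792 + 627 − 297 − 176 + 42 + 15 − 1 = 1,002; C(22,11) = 705,432.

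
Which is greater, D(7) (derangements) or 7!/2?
7!/2

D(7) = (7-1)·[D(6) + D(5)] = 6·[265 + 44] = 1,854; 7!/2 = 5,040/2 = 2,520.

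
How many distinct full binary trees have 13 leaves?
Using the Catalan number formula: C_n = C(2n, n) / (n+1)
C_12 = C(24, 12) / (12+1)
     = 2704156 / 13
     = 208,012

Answer: 208,012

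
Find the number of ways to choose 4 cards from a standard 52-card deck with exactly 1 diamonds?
118,807

Reasoning: 13 diamonds and 39 non-diamonds: C(13,1) × C(39,3) = 13 × 9139 = 118,807.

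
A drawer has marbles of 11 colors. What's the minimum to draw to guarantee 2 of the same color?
12

Working:
Worst case: 1 of each = 11. One more: 12.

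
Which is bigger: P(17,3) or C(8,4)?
P(17,3)

P(17,3)=4,080, C(8,4)=70.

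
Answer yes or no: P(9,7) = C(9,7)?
No

Solution: P(9,7) = 181,440 but C(9,7) = 36; they differ by a factor of 7! = 5040, so the statement does not hold.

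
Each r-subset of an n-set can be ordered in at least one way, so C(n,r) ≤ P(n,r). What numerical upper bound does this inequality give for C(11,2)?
110

Solution: P(11,2) = 11·10 = 110, so C(11,2) ≤ 110. (The bound is loose by a factor of 2! = 2: C(11,2) = 110/2 = 55.)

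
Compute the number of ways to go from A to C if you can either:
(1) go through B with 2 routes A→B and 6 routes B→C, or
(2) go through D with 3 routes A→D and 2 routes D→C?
Route via B: 2×6=12. Route via D: 3×2=6. Total: 18.
Final answer: 18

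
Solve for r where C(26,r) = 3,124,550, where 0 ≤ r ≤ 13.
9

C(26,r) is increasing for 0 ≤ r ≤ 13. Stepping up (C(26,r+1) = C(26,r)·(26−r)/(r+1)): C(26,1) = 26, C(26,2) = 325, C(26,3) = 2,600, C(26,4) = 14,950, C(26,5) = 65,780, C(26,6) = 230,230, C(26,7) = 657,800, C(26,8) = 1,562,275, C(26,9) = 3,124,550 ✓. So r = 9.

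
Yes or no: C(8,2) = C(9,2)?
No

LHS = C(8,2) = 28; RHS = C(9,2) = 36. 28 ≠ 36, so the statement does not hold.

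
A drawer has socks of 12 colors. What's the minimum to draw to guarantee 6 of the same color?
61

Working:
Worst case: 5 of each = 60. One more: 61.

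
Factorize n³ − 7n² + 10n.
n(n − 2)(n − 5)
n³ − 7n² + 10n = n(n² − 7n + 10) = n(n − 2)(n − 5).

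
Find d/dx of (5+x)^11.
11(5+x)^10

Working:
Using the power rule: d/dx (5+x)^11 = 11(5+x)^{10}.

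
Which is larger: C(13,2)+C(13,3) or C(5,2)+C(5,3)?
First=364, Second=20.
Final answer: C(13,2)+C(13,3)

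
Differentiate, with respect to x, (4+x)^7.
7(4+x)^6

Solution: Using the power rule: d/dx (4+x)^7 = 7(4+x)^{6}.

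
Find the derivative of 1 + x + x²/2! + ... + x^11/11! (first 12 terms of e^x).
Differentiating term by term gives the first 11 terms of e^x.
Final answer: 1 + x + x²/2! + ... + x^10/10!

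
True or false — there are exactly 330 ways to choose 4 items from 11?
C(11,4) = 330.
Final answer: True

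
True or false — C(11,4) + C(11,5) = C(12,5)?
Pascal's identity: LHS = 330 + 462 = 792; RHS = C(12,5) = 792. Both sides agree, so the statement holds.
Final answer: True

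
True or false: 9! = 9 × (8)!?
By definition n! = n × (n-1)!, so 9! = 9 × 8!.
Final answer: True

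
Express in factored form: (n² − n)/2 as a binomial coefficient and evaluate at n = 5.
C(n,2); C(5,2) = 10

Working:
(n² − n)/2 = n(n−1)/2 = C(n,2). At n = 5: C(5,2) = 10.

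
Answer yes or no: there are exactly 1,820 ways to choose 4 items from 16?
Yes

Working:
C(16,4) = 1,820.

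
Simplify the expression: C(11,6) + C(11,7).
792
By Pascal's identity: C(12,7) = 792.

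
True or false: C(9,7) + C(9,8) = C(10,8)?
Pascal's identity C(n,k) + C(n,k+1) = C(n+1,k+1): 36 + 9 = 45 = C(10,8).

Answer: True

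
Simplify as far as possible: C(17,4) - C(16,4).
C(17,4) - C(16,4) = C(16,3) = 560.
Final answer: 560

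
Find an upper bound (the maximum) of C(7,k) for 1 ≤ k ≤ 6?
35

Explanation: C(7,k) is maximised at the centre of the row: C(7,3) = 35.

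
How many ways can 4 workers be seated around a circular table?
6

Working:
Circular arrangements: (4-1)! = 6.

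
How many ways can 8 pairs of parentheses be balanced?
1,430

Using the Catalan number formula: C_n = C(2n, n) / (n+1)
C_8 = C(16, 8) / (8+1)
     = 12870 / 9
     = 1,430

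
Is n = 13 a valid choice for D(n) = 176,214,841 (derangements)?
No

Reasoning: D(13) = (13-1)·[D(12) + D(11)] = 12·[176,214,841 + 14,684,570] = 2,290,792,932, which does not equal 176,214,841.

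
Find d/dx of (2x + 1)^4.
8(2x + 1)^3

Solution: Chain rule: 4(2x+1)^{3} × 2 = 8(2x+1)^{3}.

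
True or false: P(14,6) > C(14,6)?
True

Reasoning: P(14,6) = 2,162,160 and C(14,6) = 3,003; P(n,r) = r! × C(n,r) so P > C whenever r ≥ 2.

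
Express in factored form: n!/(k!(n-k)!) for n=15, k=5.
C(15,5) = 3,003

Solution: This is the binomial coefficient C(15,5) = 3,003.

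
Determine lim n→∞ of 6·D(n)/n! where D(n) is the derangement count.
6/e

Solution: D(n)/n! → 1/e, so 6·D(n)/n! → 6/e.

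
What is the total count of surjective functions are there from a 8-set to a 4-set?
Onto functions = 4! × S(8,4)
First compute S(8,4) via recurrence:
Using the Stirling recurrence: S(n,k) = k·S(n-1,k) + S(n-1,k-1)
S(8,4) = 4·S(7,4) + S(7,3)
         = 4·350 + 301
         = 1400 + 301
         = 1,701
Then: 24 × 1701 = 40,824

Answer: 40,824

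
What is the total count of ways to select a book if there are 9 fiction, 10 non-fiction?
By the addition principle: 9 + 10 = 19.
Final answer: 19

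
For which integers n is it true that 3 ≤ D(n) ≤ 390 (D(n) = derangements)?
Using D(n) = (n−1)[D(n−1) + D(n−2)] with D(1)=0, D(2)=1: D(3)=2; D(4)=9; D(5)=44; D(6)=265; D(7)=1,854. So valid n = 4, 5, 6.

Answer: 4, 5, 6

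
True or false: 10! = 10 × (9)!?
By definition n! = n × (n-1)!, so 10! = 10 × 9!.

Answer: True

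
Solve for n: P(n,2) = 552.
24

Working:
P(n,2) = n(n−1) is increasing in n; n(n−1) ≈ (n−0.5)^2 = 552 gives n ≈ 24.0. Check: P(22,2) = 462, P(23,2) = 506, P(24,2) = 552 ✓. So n = 24.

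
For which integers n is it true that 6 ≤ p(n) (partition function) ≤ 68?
5, 6, 7, 8, 9, 10, 11
Tabulating p(n) via p(n) = p(n−1) + p(n−2) − p(n−5) − p(n−7) + …: p(4)=5; p(5)=7; p(6)=11; p(7)=15; p(8)=22; p(9)=30; p(10)=42; p(11)=56; p(12)=77. So valid n = 5, 6, 7, 8, 9, 10, 11.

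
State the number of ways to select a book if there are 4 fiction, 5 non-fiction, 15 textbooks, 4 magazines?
By the addition principle: 4 + 5 + 15 + 4 = 28.

Answer: 28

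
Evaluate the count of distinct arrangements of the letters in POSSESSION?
75,600

Solution: Word has 10 letters (P=1, O=2, S=4, E=1, I=1, N=1). Arrangements: 10!/Π(k!) = 75,600.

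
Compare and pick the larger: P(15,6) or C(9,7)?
P(15,6)=3,603,600, C(9,7)=36.
Final answer: P(15,6)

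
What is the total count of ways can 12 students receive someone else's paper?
Using D(n) = (n-1)[D(n-1) + D(n-2)]:
D(12) = (12-1) × [D(11) + D(10)]
      = 11 × [14684570 + 1334961]
      = 11 × 16019531
      = 176,214,841
Final answer: 176,214,841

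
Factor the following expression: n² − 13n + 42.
(n − 6)(n − 7)

Reasoning: Seek roots whose sum is 13 and product is 42: (6, 7). So n² − 13n + 42 = (n − 6)(n − 7).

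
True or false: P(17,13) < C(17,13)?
False

Working:
P(17,13) = 14,820,309,504,000 and C(17,13) = 2,380; P(n,r) = r! × C(n,r) so P > C whenever r ≥ 2.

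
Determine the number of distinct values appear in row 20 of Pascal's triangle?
11

Row 20 has entries C(20,0)..C(20,20); by symmetry C(20,k)=C(20,20-k), giving 11 distinct values.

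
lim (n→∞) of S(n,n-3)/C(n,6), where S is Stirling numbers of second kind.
15

Solution: The leading term of S(n,n-3) as a polynomial in n is (5)!!·C(n,6), so the ratio → (5)!! = 15.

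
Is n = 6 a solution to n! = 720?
Yes

6! = 6·5! = 6·120 = 720, which equals 720.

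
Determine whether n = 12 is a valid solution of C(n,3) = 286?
No
C(12,3) = 12·11·10/3! = 1,320/6 = 220, which does not equal 286.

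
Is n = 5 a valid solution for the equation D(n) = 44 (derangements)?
Yes
D(5) = (5-1)·[D(4) + D(3)] = 4·[9 + 2] = 44, which equals 44.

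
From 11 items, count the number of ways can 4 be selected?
330

Solution: C(11,4) = 11! / (4! × (11-4)!)
         = 11! / (4! × 7!)
         = 330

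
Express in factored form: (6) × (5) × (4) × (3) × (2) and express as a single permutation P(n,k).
P(6,5) = 6!/(1)!

Working:
Product of 5 consecutive descending integers starting at 6: P(6,5) = 6!/1! = 720.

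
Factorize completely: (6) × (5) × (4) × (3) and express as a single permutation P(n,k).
P(6,4) = 6!/(2)!
Product of 4 consecutive descending integers starting at 6: P(6,4) = 6!/2! = 360.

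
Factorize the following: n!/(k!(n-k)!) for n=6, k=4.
C(6,4) = 15
This is the binomial coefficient C(6,4) = 15.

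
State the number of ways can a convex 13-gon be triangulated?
58,786

Working:
Using the Catalan number formula: C_n = C(2n, n) / (n+1)
C_11 = C(22, 11) / (11+1)
     = 705432 / 12
     = 58,786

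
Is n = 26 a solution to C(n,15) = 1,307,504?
C(26,15) = 26·25·24·23·22·21·20·19·18·17·16·15·14·13·12/15! = 10,103,301,395,066,880,000/1,307,674,368,000 = 7,726,160, which does not equal 1,307,504.
Final answer: No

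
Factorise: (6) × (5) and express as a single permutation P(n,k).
P(6,2) = 6!/(4)!

Working:
Product of 2 consecutive descending integers starting at 6: P(6,2) = 6!/4! = 30.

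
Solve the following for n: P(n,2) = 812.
29

Reasoning: P(n,2) = n(n−1) is increasing in n; n(n−1) ≈ (n−0.5)^2 = 812 gives n ≈ 29.0. Check: P(27,2) = 702, P(28,2) = 756, P(29,2) = 812 ✓. So n = 29.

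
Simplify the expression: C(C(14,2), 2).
4,095

Reasoning: C(14,2) = 91, then C(91, 2) = 4,095.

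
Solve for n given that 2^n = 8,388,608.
23
8,388,608 = 1,024 × 1,024 × 8 = 2^10 × 2^10 × 2^3 = 2^23, so n = 23.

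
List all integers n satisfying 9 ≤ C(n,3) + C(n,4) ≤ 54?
5, 6

Solution: C(4,3)+C(4,4)=5; C(5,3)+C(5,4)=15; C(6,3)+C(6,4)=35; C(7,3)+C(7,4)=70. So valid n = 5, 6.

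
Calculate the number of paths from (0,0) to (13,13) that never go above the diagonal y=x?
742,900

Reasoning: Counted by the Catalan number C_13: C_13 = C(26,13)/(13+1) = 10,400,600/14 = 742,900.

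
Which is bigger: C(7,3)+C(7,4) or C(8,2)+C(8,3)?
C(8,2)+C(8,3)
First=70, Second=84.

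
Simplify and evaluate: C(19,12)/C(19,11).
2/3

C(n,k+1)/C(n,k) = (n−k)/(k+1). Here (19−11)/(11+1) = 8/12 = 2/3.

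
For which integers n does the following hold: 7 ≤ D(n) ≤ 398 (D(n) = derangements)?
Using D(n) = (n−1)[D(n−1) + D(n−2)] with D(1)=0, D(2)=1: D(3)=2; D(4)=9; D(5)=44; D(6)=265; D(7)=1,854. So valid n = 4, 5, 6.

Answer: 4, 5, 6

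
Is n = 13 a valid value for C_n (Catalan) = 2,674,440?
No

C_13 = C(26,13)/(13+1) = 10,400,600/14 = 742,900, which does not equal 2,674,440.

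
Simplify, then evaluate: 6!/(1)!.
720

Solution: This equals 6×5×...×2 = 720.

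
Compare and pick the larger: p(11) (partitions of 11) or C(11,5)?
C(11,5)
Pentagonal recurrence p(n) = p(n−1) + p(n−2) − p(n−5) − p(n−7) + …: p(11) = p(10) + p(9) − p(6) − p(4) = 42 + 30 − 11 − 5 = 56; C(11,5) = 462.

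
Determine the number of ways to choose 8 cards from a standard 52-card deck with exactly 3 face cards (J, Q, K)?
144,761,760
12 face cards and 40 non-face cards: C(12,3) × C(40,5) = 220 × 658,008 = 144,761,760.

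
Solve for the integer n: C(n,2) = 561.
34

Solution: C(n,2) = n(n−1)/2! is increasing in n, and n(n−1) = 2!·561 = 1,122 ≈ (n−0.5)^2 gives n ≈ 34.0. Check: C(32,2) = 496, C(33,2) = 528, C(34,2) = 561 ✓. So n = 34.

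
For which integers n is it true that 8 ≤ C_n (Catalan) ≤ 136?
4, 5, 6

Reasoning: C_3=5; C_4=14; C_5=42; C_6=132; C_7=429. So valid n = 4, 5, 6.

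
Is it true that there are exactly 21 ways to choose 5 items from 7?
True

Reasoning: C(7,5) = 21.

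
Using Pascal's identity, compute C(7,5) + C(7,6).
28

C(7,5) + C(7,6) = C(8,6) = 28.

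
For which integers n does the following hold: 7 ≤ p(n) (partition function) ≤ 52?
Tabulating p(n) via p(n) = p(n−1) + p(n−2) − p(n−5) − p(n−7) + …: p(4)=5; p(5)=7; p(6)=11; p(7)=15; p(8)=22; p(9)=30; p(10)=42; p(11)=56. So valid n = 5, 6, 7, 8, 9, 10.
Final answer: 5, 6, 7, 8, 9, 10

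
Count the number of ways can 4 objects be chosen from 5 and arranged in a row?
P(5,4) = 5!/(5-4)! = 120.
Final answer: 120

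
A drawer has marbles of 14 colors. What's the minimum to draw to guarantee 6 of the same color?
71

Explanation: Worst case: 5 of each = 70. One more: 71.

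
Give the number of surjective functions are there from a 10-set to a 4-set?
Onto functions = 4! × S(10,4)
First compute S(10,4) via recurrence:
Using the Stirling recurrence: S(n,k) = k·S(n-1,k) + S(n-1,k-1)
S(10,4) = 4·S(9,4) + S(9,3)
         = 4·7770 + 3025
         = 31080 + 3025
         = 34,105
Then: 24 × 34105 = 818,520
Final answer: 818,520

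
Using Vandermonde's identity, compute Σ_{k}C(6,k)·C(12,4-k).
3,060

= C(6+12,4) = C(18,4) = 3,060.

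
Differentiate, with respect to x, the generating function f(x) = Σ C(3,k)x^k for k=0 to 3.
Σ k·C(3,k)x^(k-1) for k=1 to 3

Working:
Term-by-term differentiation gives Σ k·C(3,k)x^{k-1} for k=1 to 3.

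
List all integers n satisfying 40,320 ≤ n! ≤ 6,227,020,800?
8, 9, 10, 11, 12, 13

Explanation: n! is strictly increasing; 8! = 40,320 and 13! = 6,227,020,800, so valid n = 8, 9, 10, 11, 12, 13.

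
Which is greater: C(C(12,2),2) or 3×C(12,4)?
C(C(12,2),2)

C(C(12,2),2)=2,145, 3×C(12,4)=1,485.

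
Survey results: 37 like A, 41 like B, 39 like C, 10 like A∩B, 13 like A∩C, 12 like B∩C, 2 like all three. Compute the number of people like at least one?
84

Working:
|A∪B∪C| = 37+41+39-10-13-12+2 = 84.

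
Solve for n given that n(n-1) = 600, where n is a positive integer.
25

Solution: n² − n − 600 = 0, so n = (1 ± √(1 + 4·600))/2 = (1 ± √2,401)/2 = (1 ± 49)/2, i.e. n = 25 or n = -24. Taking the positive root, n = 25 (check: 25×24 = 600).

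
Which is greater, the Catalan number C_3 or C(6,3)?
C(6,3)

Solution: C_3 = C(6,3)/(3+1) = 20/4 = 5; C(6,3) = 20.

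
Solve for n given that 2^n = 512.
9
2^9 = 512, so n = 9.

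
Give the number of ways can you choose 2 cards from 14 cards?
91

Solution: C(14,2) = 14! / (2! × (14-2)!)
         = 14! / (2! × 12!)
         = 91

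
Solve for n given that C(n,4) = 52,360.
35
C(n,4) = n(n−1)(n−2)(n−3)/4! is increasing in n, and n(n−1)(n−2)(n−3) = 4!·52,360 = 1,256,640 ≈ (n−1.5)^4 gives n ≈ 35.0. Check: C(33,4) = 40,920, C(34,4) = 46,376, C(35,4) = 52,360 ✓. So n = 35.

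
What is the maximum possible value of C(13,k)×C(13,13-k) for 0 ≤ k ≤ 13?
2,944,656

Solution: C(13,k)·C(13,13-k) = C(13,k)², maximised at the centre k = 6: C(13,6)² = 2,944,656.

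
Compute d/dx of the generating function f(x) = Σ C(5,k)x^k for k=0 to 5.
Σ k·C(5,k)x^(k-1) for k=1 to 5

Reasoning: Term-by-term differentiation gives Σ k·C(5,k)x^{k-1} for k=1 to 5.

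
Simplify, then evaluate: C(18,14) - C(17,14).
2,380

Working:
C(18,14) - C(17,14) = C(17,13) = 2,380.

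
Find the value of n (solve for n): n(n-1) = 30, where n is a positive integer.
6
n² − n − 30 = 0, so n = (1 ± √(1 + 4·30))/2 = (1 ± √121)/2 = (1 ± 11)/2, i.e. n = 6 or n = -5. Taking the positive root, n = 6 (check: 6×5 = 30).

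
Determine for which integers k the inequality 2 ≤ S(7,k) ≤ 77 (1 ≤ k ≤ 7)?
2, 6
S(7,1)=1; S(7,2)=63; S(7,3)=301; S(7,4)=350; S(7,5)=140; S(7,6)=21; S(7,7)=1. So valid k = 2, 6.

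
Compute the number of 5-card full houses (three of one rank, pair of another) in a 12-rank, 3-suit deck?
396

Working:
Triple rank: 12. Triple suits: C(3,3)=1. Pair rank: 11. Pair suits: C(3,2)=3. Total: 396.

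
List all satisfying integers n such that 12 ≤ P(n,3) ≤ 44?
P(3,3)=6; P(4,3)=24; P(5,3)=60. So valid n = 4.
Final answer: 4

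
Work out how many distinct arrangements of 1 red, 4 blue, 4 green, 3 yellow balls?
138,600

Reasoning: Multinomial: 12!/(1! × 4! × 4! × 3!) = 138,600.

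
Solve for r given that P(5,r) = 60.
3

Solution: P(5,r) = 5·4·…·(5−r+1), a product of r factors. Multiplying down from 5: 5 = 5; 5·4 = 20; 5·4·3 = 60 ✓ (3 factors). So r = 3.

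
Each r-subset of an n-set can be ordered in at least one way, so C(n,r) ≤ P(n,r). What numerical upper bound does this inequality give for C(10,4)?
5,040

Working:
P(10,4) = 10·9·8·7 = 5,040, so C(10,4) ≤ 5,040. (The bound is loose by a factor of 4! = 24: C(10,4) = 5,040/24 = 210.)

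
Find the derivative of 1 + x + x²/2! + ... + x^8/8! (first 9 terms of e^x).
1 + x + x²/2! + ... + x^7/7!

Reasoning: Differentiating term by term gives the first 8 terms of e^x.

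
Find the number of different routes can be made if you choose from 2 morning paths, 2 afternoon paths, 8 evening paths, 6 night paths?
192

Solution: By the multiplication principle: 2 × 2 × 8 × 6 = 192.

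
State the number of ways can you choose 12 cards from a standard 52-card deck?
C(52,12) = 206,379,406,870.

Answer: 206,379,406,870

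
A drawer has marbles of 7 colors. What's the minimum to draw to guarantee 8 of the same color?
Worst case: 7 of each = 49. One more: 50.
Final answer: 50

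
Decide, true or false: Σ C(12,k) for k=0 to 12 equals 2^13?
False
Binomial theorem: Σ C(12,k) = (1+1)^12 = 2^12 = 4,096; RHS 2^13 = 8,192.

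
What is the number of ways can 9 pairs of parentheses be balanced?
Using the Catalan number formula: C_n = C(2n, n) / (n+1)
C_9 = C(18, 9) / (9+1)
     = 48620 / 10
     = 4,862
Final answer: 4,862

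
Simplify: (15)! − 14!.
(15)! − 14! = (15)·14! − 14! = (15−1)·14! = 14·14! = 1,220,496,076,800.
Final answer: 1,220,496,076,800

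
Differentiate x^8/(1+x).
(8x^7(1+x) - x^8)/(1+x)²

Solution: Quotient rule: [8x^{7}(1+x) - x^8]/(1+x)².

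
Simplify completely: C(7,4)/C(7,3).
1

Working:
C(n,k+1)/C(n,k) = (n−k)/(k+1). Here (7−3)/(3+1) = 4/4 = 1.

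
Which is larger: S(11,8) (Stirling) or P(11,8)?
S(11,8) = 8·S(10,8) + S(10,7) = 8·750 + 5,880 = 11,880; P(11,8) = 6,652,800.

Answer: P(11,8)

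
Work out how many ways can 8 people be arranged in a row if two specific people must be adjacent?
10,080

Solution: Treat pair as unit: (8-1)! arrangements × 2 internal orders = 10,080.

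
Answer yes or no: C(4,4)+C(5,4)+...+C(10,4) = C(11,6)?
Yes

Working:
Hockey stick identity gives Σ = C(11,5) = 462; RHS C(11,6) = 462.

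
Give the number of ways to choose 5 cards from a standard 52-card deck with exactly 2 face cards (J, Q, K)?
652,080
12 face cards and 40 non-face cards: C(12,2) × C(40,3) = 66 × 9,880 = 652,080.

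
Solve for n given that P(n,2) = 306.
18

Solution: P(n,2) = n(n−1) is increasing in n; n(n−1) ≈ (n−0.5)^2 = 306 gives n ≈ 18.0. Check: P(16,2) = 240, P(17,2) = 272, P(18,2) = 306 ✓. So n = 18.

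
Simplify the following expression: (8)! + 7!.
45,360
(8)! + 7! = (8)·7! + 7! = (8+1)·7! = 9·7! = 45,360.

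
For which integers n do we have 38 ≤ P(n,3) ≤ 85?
5

Reasoning: P(4,3)=24; P(5,3)=60; P(6,3)=120. So valid n = 5.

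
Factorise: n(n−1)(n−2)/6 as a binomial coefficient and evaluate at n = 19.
C(n,3); C(19,3) = 969

Explanation: n(n−1)(n−2)/6 = n!/(3!(n−3)!) = C(n,3). At n = 19: C(19,3) = 969.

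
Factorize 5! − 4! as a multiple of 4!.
4 × 4! = 96

Working:
5! − 4! = 5·4! − 4! = (5 − 1)·4! = 4 × 4! = 96.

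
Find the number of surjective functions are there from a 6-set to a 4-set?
1,560

Explanation: Onto functions = 4! × S(6,4)
First compute S(6,4) via recurrence:
Using the Stirling recurrence: S(n,k) = k·S(n-1,k) + S(n-1,k-1)
S(6,4) = 4·S(5,4) + S(5,3)
         = 4·10 + 25
         = 40 + 25
         = 65
Then: 24 × 65 = 1,560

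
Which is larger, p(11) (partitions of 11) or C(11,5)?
C(11,5)
Pentagonal recurrence p(n) = p(n−1) + p(n−2) − p(n−5) − p(n−7) + …: p(11) = p(10) + p(9) − p(6) − p(4) = 42 + 30 − 11 − 5 = 56; C(11,5) = 462.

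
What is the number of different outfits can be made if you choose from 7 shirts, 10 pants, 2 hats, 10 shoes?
By the multiplication principle: 7 × 10 × 2 × 10 = 1,400.
Final answer: 1,400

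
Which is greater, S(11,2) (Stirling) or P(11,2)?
S(11,2) = 2·S(10,2) + S(10,1) = 2·511 + 1 = 1,023; P(11,2) = 110.

Answer: S(11,2)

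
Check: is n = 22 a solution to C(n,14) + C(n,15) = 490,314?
Yes

Explanation: C(22,14) + C(22,15) = 319,770 + 170,544 = 490,314, which equals 490,314.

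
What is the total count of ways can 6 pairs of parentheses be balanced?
132

Working:
Using the Catalan number formula: C_n = C(2n, n) / (n+1)
C_6 = C(12, 6) / (6+1)
     = 924 / 7
     = 132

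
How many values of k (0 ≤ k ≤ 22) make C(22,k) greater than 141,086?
9

Explanation: Row 22 is unimodal and symmetric about k=22/2. C(22,6)=74,613 ≤ 141,086; C(22,7)=170,544 > 141,086; by symmetry C(22,k) > 141,086 for k = 7..15. That's 15 - 7 + 1 = 9 values.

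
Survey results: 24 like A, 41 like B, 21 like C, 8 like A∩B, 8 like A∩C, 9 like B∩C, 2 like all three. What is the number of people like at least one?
63

Reasoning: |A∪B∪C| = 24+41+21-8-8-9+2 = 63.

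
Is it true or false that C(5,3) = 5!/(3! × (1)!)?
False

Working:
The correct denominator is 3!×2!, giving C(5,3) = 10; the stated RHS is 5!/(3!×1!) = 20 ≠ 10, so the statement does not hold.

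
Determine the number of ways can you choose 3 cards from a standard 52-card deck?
22,100

Explanation: C(52,3) = 22,100.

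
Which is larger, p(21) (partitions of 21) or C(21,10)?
Pentagonal recurrence p(n) = p(n−1) + p(n−2) − p(n−5) − p(n−7) + …: p(21) = p(20) + p(19) − p(16) − p(14) + p(9) + p(6) = 627 + 490 − 231 − 135 + 30 + 11 = 792; C(21,10) = 352,716.
Final answer: C(21,10)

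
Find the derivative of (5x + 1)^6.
30(5x + 1)^5

Reasoning: Chain rule: 6(5x+1)^{5} × 5 = 30(5x+1)^{5}.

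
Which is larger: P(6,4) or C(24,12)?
C(24,12)
P(6,4)=360, C(24,12)=2,704,156.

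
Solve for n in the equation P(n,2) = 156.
P(n,2) = n(n−1) is increasing in n; n(n−1) ≈ (n−0.5)^2 = 156 gives n ≈ 13.0. Check: P(11,2) = 110, P(12,2) = 132, P(13,2) = 156 ✓. So n = 13.
Final answer: 13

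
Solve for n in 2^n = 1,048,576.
1,048,576 = 1,024 × 1,024 = 2^10 × 2^10 = 2^20, so n = 20.

Answer: 20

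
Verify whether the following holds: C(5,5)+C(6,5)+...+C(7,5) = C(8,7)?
Hockey stick identity gives Σ = C(8,6) = 28; RHS C(8,7) = 8.

Answer: False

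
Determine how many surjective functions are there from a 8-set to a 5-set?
126,000

Onto functions = 5! × S(8,5)
First compute S(8,5) via recurrence:
Using the Stirling recurrence: S(n,k) = k·S(n-1,k) + S(n-1,k-1)
S(8,5) = 5·S(7,5) + S(7,4)
         = 5·140 + 350
         = 700 + 350
         = 1,050
Then: 120 × 1050 = 126,000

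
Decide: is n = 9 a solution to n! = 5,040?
No

Explanation: 9! = 9·8! = 9·40,320 = 362,880, which does not equal 5,040.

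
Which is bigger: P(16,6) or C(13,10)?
P(16,6)

Explanation: P(16,6)=5,765,760, C(13,10)=286.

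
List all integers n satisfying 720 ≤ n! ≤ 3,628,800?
6, 7, 8, 9, 10

Working:
n! is strictly increasing; 6! = 720 and 10! = 3,628,800, so valid n = 6, 7, 8, 9, 10.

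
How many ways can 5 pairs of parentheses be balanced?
42

Working:
Using the Catalan number formula: C_n = C(2n, n) / (n+1)
C_5 = C(10, 5) / (5+1)
     = 252 / 6
     = 42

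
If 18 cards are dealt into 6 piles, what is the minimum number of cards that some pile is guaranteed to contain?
Pigeonhole: ⌈18/6⌉ = 3.
Final answer: 3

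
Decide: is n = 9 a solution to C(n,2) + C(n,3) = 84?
C(9,2) + C(9,3) = 36 + 84 = 120, which does not equal 84.

Answer: No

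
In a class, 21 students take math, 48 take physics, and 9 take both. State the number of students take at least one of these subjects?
60

|A∪B| = |A|+|B|-|A∩B| = 21+48-9 = 60.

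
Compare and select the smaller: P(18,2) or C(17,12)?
P(18,2)=306, C(17,12)=6,188.

Answer: P(18,2)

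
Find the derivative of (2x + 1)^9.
18(2x + 1)^8
Chain rule: 9(2x+1)^{8} × 2 = 18(2x+1)^{8}.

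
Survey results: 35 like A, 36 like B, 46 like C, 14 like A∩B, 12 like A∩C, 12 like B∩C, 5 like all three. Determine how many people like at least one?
|A∪B∪C| = 35+36+46-14-12-12+5 = 84.

Answer: 84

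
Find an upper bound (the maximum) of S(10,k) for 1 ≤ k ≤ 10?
42,525

Working:
Row S(10,k) for k = 1..10 (via S(n,k) = k·S(n−1,k) + S(n−1,k−1)): 1, 511, 9,330, 34,105, 42,525, 22,827, 5,880, 750, 45, 1. The row is unimodal; maximum at k = 5: 42,525.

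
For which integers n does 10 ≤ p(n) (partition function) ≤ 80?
6, 7, 8, 9, 10, 11, 12
Tabulating p(n) via p(n) = p(n−1) + p(n−2) − p(n−5) − p(n−7) + …: p(5)=7; p(6)=11; p(7)=15; p(8)=22; p(9)=30; p(10)=42; p(11)=56; p(12)=77; p(13)=101. So valid n = 6, 7, 8, 9, 10, 11, 12.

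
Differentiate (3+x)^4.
4(3+x)^3
Using the power rule: d/dx (3+x)^4 = 4(3+x)^{3}.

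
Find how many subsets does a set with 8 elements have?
256

Explanation: Each element can be included or excluded: 2^8 = 256.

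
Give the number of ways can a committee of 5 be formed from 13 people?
1,287

Working:
C(13,5) = 13! / (5! × (13-5)!)
         = 13! / (5! × 8!)
         = 1,287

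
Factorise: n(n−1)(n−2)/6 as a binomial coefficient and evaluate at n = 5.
n(n−1)(n−2)/6 = n!/(3!(n−3)!) = C(n,3). At n = 5: C(5,3) = 10.

Answer: C(n,3); C(5,3) = 10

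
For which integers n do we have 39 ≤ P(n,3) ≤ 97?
P(4,3)=24; P(5,3)=60; P(6,3)=120. So valid n = 5.

Answer: 5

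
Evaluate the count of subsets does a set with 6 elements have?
64

Working:
Each element can be included or excluded: 2^6 = 64.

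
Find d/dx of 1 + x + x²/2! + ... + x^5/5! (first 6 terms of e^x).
1 + x + x²/2! + ... + x^4/4!

Explanation: Differentiating term by term gives the first 5 terms of e^x.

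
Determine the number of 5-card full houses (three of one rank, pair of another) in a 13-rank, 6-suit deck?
Triple rank: 13. Triple suits: C(6,3)=20. Pair rank: 12. Pair suits: C(6,2)=15. Total: 46,800.
Final answer: 46,800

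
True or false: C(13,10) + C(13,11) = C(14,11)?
True
Pascal's identity C(n,k) + C(n,k+1) = C(n+1,k+1): 286 + 78 = 364 = C(14,11).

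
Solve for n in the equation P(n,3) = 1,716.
13
P(n,3) = n(n−1)(n−2) is increasing in n; n(n−1)(n−2) ≈ (n−1)^3 = 1,716 gives n ≈ 13.0. Check: P(11,3) = 990, P(12,3) = 1,320, P(13,3) = 1,716 ✓. So n = 13.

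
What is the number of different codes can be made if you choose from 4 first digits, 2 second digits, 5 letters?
By the multiplication principle: 4 × 2 × 5 = 40.
Final answer: 40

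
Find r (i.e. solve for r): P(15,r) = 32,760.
P(15,r) = 15·14·…·(15−r+1), a product of r factors. Multiplying down from 15: 15 = 15; 15·14 = 210; 15·14·13 = 2,730; 15·14·13·12 = 32,760 ✓ (4 factors). So r = 4.

Answer: 4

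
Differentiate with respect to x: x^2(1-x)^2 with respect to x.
2x^1(1-x)^2 - 2x^2(1-x)^1

Explanation: Product rule: 2x^{1}(1-x)^{2} + x^2·(-2)(1-x)^{1}.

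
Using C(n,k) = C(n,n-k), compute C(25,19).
C(25,19) = C(25,6) = 177,100.

Answer: 177,100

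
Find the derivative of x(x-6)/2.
(2x - 6)/2

Solution: d/dx[(x-0)(x-6)] = (x-6) + (x-0) = 2x - 6. Dividing by 2 gives (2x - 6)/2.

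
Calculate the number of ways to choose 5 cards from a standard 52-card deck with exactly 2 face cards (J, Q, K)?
652,080

Reasoning: 12 face cards and 40 non-face cards: C(12,2) × C(40,3) = 66 × 9,880 = 652,080.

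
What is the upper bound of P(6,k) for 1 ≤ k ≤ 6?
P(6,k) increases in k, so maximum at k = 6: 6! = 720.
Final answer: 720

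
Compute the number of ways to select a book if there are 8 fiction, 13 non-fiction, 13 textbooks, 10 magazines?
44

Explanation: By the addition principle: 8 + 13 + 13 + 10 = 44.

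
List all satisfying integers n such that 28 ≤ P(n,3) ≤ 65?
5

Solution: P(4,3)=24; P(5,3)=60; P(6,3)=120. So valid n = 5.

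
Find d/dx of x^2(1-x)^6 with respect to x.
Product rule: 2x^{1}(1-x)^{6} + x^2·(-6)(1-x)^{5}.

Answer: 2x^1(1-x)^6 - 6x^2(1-x)^5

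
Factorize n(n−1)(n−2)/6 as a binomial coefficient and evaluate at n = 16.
n(n−1)(n−2)/6 = n!/(3!(n−3)!) = C(n,3). At n = 16: C(16,3) = 560.

Answer: C(n,3); C(16,3) = 560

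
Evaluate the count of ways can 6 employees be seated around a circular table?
120
Circular arrangements: (6-1)! = 120.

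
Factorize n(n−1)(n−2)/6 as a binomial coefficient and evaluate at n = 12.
C(n,3); C(12,3) = 220

n(n−1)(n−2)/6 = n!/(3!(n−3)!) = C(n,3). At n = 12: C(12,3) = 220.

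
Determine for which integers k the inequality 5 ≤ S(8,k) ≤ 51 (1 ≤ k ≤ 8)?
7

S(8,1)=1; S(8,2)=127; S(8,3)=966; S(8,4)=1,701; S(8,5)=1,050; S(8,6)=266; S(8,7)=28; S(8,8)=1. So valid k = 7.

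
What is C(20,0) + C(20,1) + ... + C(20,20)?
Sum of binomial coefficients = 2^20 = 1,048,576.

Answer: 1,048,576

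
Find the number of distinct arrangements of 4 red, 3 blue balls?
35

Explanation: Multinomial: 7!/(4! × 3!) = 35.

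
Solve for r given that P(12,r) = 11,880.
4

Solution: P(12,r) = 12·11·…·(12−r+1), a product of r factors. Multiplying down from 12: 12 = 12; 12·11 = 132; 12·11·10 = 1,320; 12·11·10·9 = 11,880 ✓ (4 factors). So r = 4.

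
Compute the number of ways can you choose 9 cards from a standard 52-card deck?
C(52,9) = 3,679,075,400.
Final answer: 3,679,075,400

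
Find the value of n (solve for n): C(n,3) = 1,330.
21

Reasoning: C(n,3) = n(n−1)(n−2)/3! is increasing in n, and n(n−1)(n−2) = 3!·1,330 = 7,980 ≈ (n−1)^3 gives n ≈ 21.0. Check: C(19,3) = 969, C(20,3) = 1,140, C(21,3) = 1,330 ✓. So n = 21.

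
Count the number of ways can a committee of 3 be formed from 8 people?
56
C(8,3) = 8! / (3! × (8-3)!)
         = 8! / (3! × 5!)
         = 56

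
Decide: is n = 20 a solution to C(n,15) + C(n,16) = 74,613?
C(20,15) + C(20,16) = 15,504 + 4,845 = 20,349, which does not equal 74,613.
Final answer: No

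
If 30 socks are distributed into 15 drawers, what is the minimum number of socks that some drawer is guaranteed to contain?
2
Pigeonhole: ⌈30/15⌉ = 2.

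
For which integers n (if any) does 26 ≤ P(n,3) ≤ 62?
P(4,3)=24; P(5,3)=60; P(6,3)=120. So valid n = 5.

Answer: 5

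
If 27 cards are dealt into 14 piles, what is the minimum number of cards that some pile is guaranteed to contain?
2

Solution: Pigeonhole: ⌈27/14⌉ = 2.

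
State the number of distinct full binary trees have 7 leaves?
132

Solution: Using the Catalan number formula: C_n = C(2n, n) / (n+1)
C_6 = C(12, 6) / (6+1)
     = 924 / 7
     = 132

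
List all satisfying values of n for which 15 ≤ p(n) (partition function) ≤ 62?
7, 8, 9, 10, 11

Solution: Tabulating p(n) via p(n) = p(n−1) + p(n−2) − p(n−5) − p(n−7) + …: p(6)=11; p(7)=15; p(8)=22; p(9)=30; p(10)=42; p(11)=56; p(12)=77. So valid n = 7, 8, 9, 10, 11.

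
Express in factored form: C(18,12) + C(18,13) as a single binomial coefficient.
By Pascal's identity: C(18,12) + C(18,13) = C(19,13) = 27,132.
Final answer: C(19,13)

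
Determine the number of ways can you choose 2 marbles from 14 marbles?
91

Reasoning: C(14,2) = 14! / (2! × (14-2)!)
         = 14! / (2! × 12!)
         = 91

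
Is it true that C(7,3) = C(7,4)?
True

Working:
Symmetry C(n,k) = C(n,n-k): C(7,3) = 35 and C(7,4) = 35. Both sides agree, so the statement holds.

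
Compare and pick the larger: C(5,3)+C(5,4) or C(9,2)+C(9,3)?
C(9,2)+C(9,3)
First=15, Second=120.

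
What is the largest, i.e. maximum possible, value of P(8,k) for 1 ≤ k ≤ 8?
40,320

Solution: P(8,k) increases in k, so maximum at k = 8: 8! = 40,320.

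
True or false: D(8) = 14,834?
Derangements of 8 elements: D(8) = (8-1)·[D(7) + D(6)] = 7·[1,854 + 265] = 14,833.

Answer: False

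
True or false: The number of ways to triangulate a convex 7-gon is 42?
True

Solution: Triangulations of a convex 7-gon are counted by the Catalan number C_5: C_5 = C(10,5)/(5+1) = 252/6 = 42.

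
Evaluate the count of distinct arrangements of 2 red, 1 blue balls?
Multinomial: 3!/(2! × 1!) = 3.

Answer: 3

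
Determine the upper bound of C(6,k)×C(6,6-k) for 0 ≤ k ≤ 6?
400

Reasoning: C(6,k)·C(6,6-k) = C(6,k)², maximised at the centre k = 3: C(6,3)² = 400.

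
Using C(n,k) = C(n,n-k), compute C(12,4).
495

C(12,4) = C(12,8) = 495.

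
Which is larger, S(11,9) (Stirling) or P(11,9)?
S(11,9) = 9·S(10,9) + S(10,8) = 9·45 + 750 = 1,155; P(11,9) = 19,958,400.
Final answer: P(11,9)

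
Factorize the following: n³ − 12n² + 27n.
n(n − 3)(n − 9)

Working:
n³ − 12n² + 27n = n(n² − 12n + 27) = n(n − 3)(n − 9).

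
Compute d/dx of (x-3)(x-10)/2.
(2x - 13)/2
d/dx[(x-3)(x-10)] = (x-10) + (x-3) = 2x - 13. Dividing by 2 gives (2x - 13)/2.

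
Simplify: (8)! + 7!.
(8)! + 7! = (8)·7! + 7! = (8+1)·7! = 9·7! = 45,360.

Answer: 45,360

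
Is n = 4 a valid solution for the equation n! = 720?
4! = 4·3! = 4·6 = 24, which does not equal 720.

Answer: No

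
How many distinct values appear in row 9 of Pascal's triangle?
Row 9 has entries C(9,0)..C(9,9); by symmetry C(9,k)=C(9,9-k), giving 5 distinct values.

Answer: 5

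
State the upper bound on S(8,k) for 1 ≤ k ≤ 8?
Row S(8,k) for k = 1..8 (via S(n,k) = k·S(n−1,k) + S(n−1,k−1)): 1, 127, 966, 1,701, 1,050, 266, 28, 1. The row is unimodal; maximum at k = 4: 1,701.
Final answer: 1,701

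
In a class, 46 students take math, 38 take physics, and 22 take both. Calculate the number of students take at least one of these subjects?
62

Explanation: |A∪B| = |A|+|B|-|A∩B| = 46+38-22 = 62.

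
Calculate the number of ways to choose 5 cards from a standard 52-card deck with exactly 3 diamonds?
211,926

Solution: 13 diamonds and 39 non-diamonds: C(13,3) × C(39,2) = 286 × 741 = 211,926.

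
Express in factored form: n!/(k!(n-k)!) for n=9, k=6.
C(9,6) = 84

Explanation: This is the binomial coefficient C(9,6) = 84.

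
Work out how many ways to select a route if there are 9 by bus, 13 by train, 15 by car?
37

Working:
By the addition principle: 9 + 13 + 15 = 37.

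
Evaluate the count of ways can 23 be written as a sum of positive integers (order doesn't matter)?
1,255

Working:
Pentagonal recurrence p(n) = p(n−1) + p(n−2) − p(n−5) − p(n−7) + …: p(23) = p(22) + p(21) − p(18) − p(16) + p(11) + p(8) − p(1) = 1,002 + 792 − 385 − 231 + 56 + 22 − 1 = 1,255.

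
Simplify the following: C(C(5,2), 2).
45

Explanation: C(5,2) = 10, then C(10, 2) = 45.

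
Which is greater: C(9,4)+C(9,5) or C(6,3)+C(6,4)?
C(9,4)+C(9,5)

Explanation: First=252, Second=35.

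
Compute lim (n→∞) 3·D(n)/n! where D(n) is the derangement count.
3/e

D(n)/n! → 1/e, so 3·D(n)/n! → 3/e.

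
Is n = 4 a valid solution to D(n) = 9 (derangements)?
D(4) = (4-1)·[D(3) + D(2)] = 3·[2 + 1] = 9, which equals 9.

Answer: Yes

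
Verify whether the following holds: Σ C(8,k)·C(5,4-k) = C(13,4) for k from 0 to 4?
True

Reasoning: Vandermonde's identity gives C(13,4) = 715; RHS C(13,4) = 715.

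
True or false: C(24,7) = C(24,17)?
True

Working:
C(24,7) = C(24,24-7) by the symmetry property; both equal 346,104.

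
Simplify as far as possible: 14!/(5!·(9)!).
2,002

Solution: This is C(14,5) = 2,002.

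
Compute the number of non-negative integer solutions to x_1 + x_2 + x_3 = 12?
91

C(12+3-1, 3-1) = 91.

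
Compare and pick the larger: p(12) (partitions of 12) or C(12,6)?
C(12,6)

Explanation: Pentagonal recurrence p(n) = p(n−1) + p(n−2) − p(n−5) − p(n−7) + …: p(12) = p(11) + p(10) − p(7) − p(5) + p(0) = 56 + 42 − 15 − 7 + 1 = 77; C(12,6) = 924.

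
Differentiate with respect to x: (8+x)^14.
Using the power rule: d/dx (8+x)^14 = 14(8+x)^{13}.
Final answer: 14(8+x)^13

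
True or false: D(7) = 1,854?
True

Reasoning: Derangements of 7 elements: D(7) = (7-1)·[D(6) + D(5)] = 6·[265 + 44] = 1,854.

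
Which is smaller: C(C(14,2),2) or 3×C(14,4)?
3×C(14,4)

Working:
C(C(14,2),2)=4,095, 3×C(14,4)=3,003.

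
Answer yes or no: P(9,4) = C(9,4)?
No

Solution: P(9,4) = 3,024 but C(9,4) = 126; they differ by a factor of 4! = 24, so the statement does not hold.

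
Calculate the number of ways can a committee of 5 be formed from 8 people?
56
C(8,5) = 8! / (5! × (8-5)!)
         = 8! / (5! × 3!)
         = 56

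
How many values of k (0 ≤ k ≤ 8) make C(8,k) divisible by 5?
1

Solution: Checking C(8,k) mod 5 for k = 0..8: divisible at k = 4. That's 1 values.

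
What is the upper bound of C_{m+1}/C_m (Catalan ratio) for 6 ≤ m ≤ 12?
C_{m+1}/C_m = 2(2m+1)/(m+2), which increases with m. Maximum at m = 12: 2·25/14 = 25/7.

Answer: 25/7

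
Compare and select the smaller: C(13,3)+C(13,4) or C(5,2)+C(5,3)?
C(5,2)+C(5,3)

Solution: First=1,001, Second=20.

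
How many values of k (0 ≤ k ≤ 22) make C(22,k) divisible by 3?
11

Working:
Checking C(22,k) mod 3 for k = 0..22: divisible at k = 2, 5, 6, 7, 8, 11, 14, 15, 16, 17, 20. That's 11 values.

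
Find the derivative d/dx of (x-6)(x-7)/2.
(2x - 13)/2

d/dx[(x-6)(x-7)] = (x-7) + (x-6) = 2x - 13. Dividing by 2 gives (2x - 13)/2.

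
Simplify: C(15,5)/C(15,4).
11/5

Reasoning: C(n,k+1)/C(n,k) = (n−k)/(k+1). Here (15−4)/(4+1) = 11/5 = 11/5.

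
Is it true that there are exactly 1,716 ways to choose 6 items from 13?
True
C(13,6) = 1,716.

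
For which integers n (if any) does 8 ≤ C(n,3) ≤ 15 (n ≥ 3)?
C(4,3)=4; C(5,3)=10; C(6,3)=20. So valid n = 5.

Answer: 5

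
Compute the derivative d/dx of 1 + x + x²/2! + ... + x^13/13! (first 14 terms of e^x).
Differentiating term by term gives the first 13 terms of e^x.
Final answer: 1 + x + x²/2! + ... + x^12/12!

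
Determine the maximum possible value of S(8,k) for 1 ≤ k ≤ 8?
1,701

Solution: Row S(8,k) for k = 1..8 (via S(n,k) = k·S(n−1,k) + S(n−1,k−1)): 1, 127, 966, 1,701, 1,050, 266, 28, 1. The row is unimodal; maximum at k = 4: 1,701.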